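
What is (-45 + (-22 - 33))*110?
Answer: -11000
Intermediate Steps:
(-45 + (-22 - 33))*110 = (-45 - 55)*110 = -100*110 = -11000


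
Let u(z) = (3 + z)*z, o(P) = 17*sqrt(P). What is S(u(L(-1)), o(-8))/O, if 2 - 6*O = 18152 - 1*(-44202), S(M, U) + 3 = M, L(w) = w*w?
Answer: -1/10392 ≈ -9.6228e-5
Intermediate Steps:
L(w) = w**2
u(z) = z*(3 + z)
S(M, U) = -3 + M
O = -10392 (O = 1/3 - (18152 - 1*(-44202))/6 = 1/3 - (18152 + 44202)/6 = 1/3 - 1/6*62354 = 1/3 - 31177/3 = -10392)
S(u(L(-1)), o(-8))/O = (-3 + (-1)**2*(3 + (-1)**2))/(-10392) = (-3 + 1*(3 + 1))*(-1/10392) = (-3 + 1*4)*(-1/10392) = (-3 + 4)*(-1/10392) = 1*(-1/10392) = -1/10392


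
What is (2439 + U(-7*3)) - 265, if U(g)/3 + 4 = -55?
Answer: 1997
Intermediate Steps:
U(g) = -177 (U(g) = -12 + 3*(-55) = -12 - 165 = -177)
(2439 + U(-7*3)) - 265 = (2439 - 177) - 265 = 2262 - 265 = 1997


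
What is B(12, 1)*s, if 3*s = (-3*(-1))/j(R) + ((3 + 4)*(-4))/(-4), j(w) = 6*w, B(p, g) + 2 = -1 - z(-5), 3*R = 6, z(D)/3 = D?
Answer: 29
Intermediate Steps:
z(D) = 3*D
R = 2 (R = (⅓)*6 = 2)
B(p, g) = 12 (B(p, g) = -2 + (-1 - 3*(-5)) = -2 + (-1 - 1*(-15)) = -2 + (-1 + 15) = -2 + 14 = 12)
s = 29/12 (s = ((-3*(-1))/((6*2)) + ((3 + 4)*(-4))/(-4))/3 = (3/12 + (7*(-4))*(-¼))/3 = (3*(1/12) - 28*(-¼))/3 = (¼ + 7)/3 = (⅓)*(29/4) = 29/12 ≈ 2.4167)
B(12, 1)*s = 12*(29/12) = 29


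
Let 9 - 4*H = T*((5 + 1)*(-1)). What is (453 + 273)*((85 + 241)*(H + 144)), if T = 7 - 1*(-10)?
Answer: 40649103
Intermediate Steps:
T = 17 (T = 7 + 10 = 17)
H = 111/4 (H = 9/4 - 17*(5 + 1)*(-1)/4 = 9/4 - 17*6*(-1)/4 = 9/4 - 17*(-6)/4 = 9/4 - ¼*(-102) = 9/4 + 51/2 = 111/4 ≈ 27.750)
(453 + 273)*((85 + 241)*(H + 144)) = (453 + 273)*((85 + 241)*(111/4 + 144)) = 726*(326*(687/4)) = 726*(111981/2) = 40649103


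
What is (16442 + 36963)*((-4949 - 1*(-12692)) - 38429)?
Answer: -1638785830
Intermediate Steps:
(16442 + 36963)*((-4949 - 1*(-12692)) - 38429) = 53405*((-4949 + 12692) - 38429) = 53405*(7743 - 38429) = 53405*(-30686) = -1638785830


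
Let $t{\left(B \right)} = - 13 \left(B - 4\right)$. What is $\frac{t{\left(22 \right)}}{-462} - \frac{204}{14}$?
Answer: $- \frac{1083}{77} \approx -14.065$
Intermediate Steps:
$t{\left(B \right)} = 52 - 13 B$ ($t{\left(B \right)} = - 13 \left(-4 + B\right) = 52 - 13 B$)
$\frac{t{\left(22 \right)}}{-462} - \frac{204}{14} = \frac{52 - 286}{-462} - \frac{204}{14} = \left(52 - 286\right) \left(- \frac{1}{462}\right) - \frac{102}{7} = \left(-234\right) \left(- \frac{1}{462}\right) - \frac{102}{7} = \frac{39}{77} - \frac{102}{7} = - \frac{1083}{77}$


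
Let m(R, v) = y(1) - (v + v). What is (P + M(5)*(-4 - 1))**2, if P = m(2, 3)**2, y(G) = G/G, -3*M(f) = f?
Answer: 10000/9 ≈ 1111.1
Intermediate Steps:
M(f) = -f/3
y(G) = 1
m(R, v) = 1 - 2*v (m(R, v) = 1 - (v + v) = 1 - 2*v)
P = 25 (P = (1 - 2*3)**2 = (1 - 6)**2 = (-5)**2 = 25)
(P + M(5)*(-4 - 1))**2 = (25 + (-1/3*5)*(-4 - 1))**2 = (25 - 5/3*(-5))**2 = (25 + 25/3)**2 = (100/3)**2 = 10000/9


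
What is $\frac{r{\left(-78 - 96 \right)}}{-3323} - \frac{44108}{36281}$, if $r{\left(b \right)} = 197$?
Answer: $- \frac{153718241}{120561763} \approx -1.275$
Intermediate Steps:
$\frac{r{\left(-78 - 96 \right)}}{-3323} - \frac{44108}{36281} = \frac{197}{-3323} - \frac{44108}{36281} = 197 \left(- \frac{1}{3323}\right) - \frac{44108}{36281} = - \frac{197}{3323} - \frac{44108}{36281} = - \frac{153718241}{120561763}$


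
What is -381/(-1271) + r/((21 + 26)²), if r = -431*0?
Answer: 381/1271 ≈ 0.29976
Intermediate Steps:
r = 0
-381/(-1271) + r/((21 + 26)²) = -381/(-1271) + 0/((21 + 26)²) = -381*(-1/1271) + 0/(47²) = 381/1271 + 0/2209 = 381/1271 + 0*(1/2209) = 381/1271 + 0 = 381/1271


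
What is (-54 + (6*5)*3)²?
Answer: 1296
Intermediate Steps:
(-54 + (6*5)*3)² = (-54 + 30*3)² = (-54 + 90)² = 36² = 1296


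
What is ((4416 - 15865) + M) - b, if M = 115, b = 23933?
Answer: -35267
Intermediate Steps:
((4416 - 15865) + M) - b = ((4416 - 15865) + 115) - 1*23933 = (-11449 + 115) - 23933 = -11334 - 23933 = -35267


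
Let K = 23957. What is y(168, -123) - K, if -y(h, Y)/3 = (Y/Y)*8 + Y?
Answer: -23612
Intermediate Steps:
y(h, Y) = -24 - 3*Y (y(h, Y) = -3*((Y/Y)*8 + Y) = -3*(1*8 + Y) = -3*(8 + Y) = -24 - 3*Y)
y(168, -123) - K = (-24 - 3*(-123)) - 1*23957 = (-24 + 369) - 23957 = 345 - 23957 = -23612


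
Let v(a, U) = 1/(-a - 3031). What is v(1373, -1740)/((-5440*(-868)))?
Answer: -1/20795335680 ≈ -4.8088e-11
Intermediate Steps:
v(a, U) = 1/(-3031 - a)
v(1373, -1740)/((-5440*(-868))) = (-1/(3031 + 1373))/((-5440*(-868))) = -1/4404/4721920 = -1*1/4404*(1/4721920) = -1/4404*1/4721920 = -1/20795335680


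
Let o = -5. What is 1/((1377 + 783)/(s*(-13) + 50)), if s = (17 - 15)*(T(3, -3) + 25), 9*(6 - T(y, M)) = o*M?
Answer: -1069/3240 ≈ -0.32994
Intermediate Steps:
T(y, M) = 6 + 5*M/9 (T(y, M) = 6 - (-5)*M/9 = 6 + 5*M/9)
s = 176/3 (s = (17 - 15)*((6 + (5/9)*(-3)) + 25) = 2*((6 - 5/3) + 25) = 2*(13/3 + 25) = 2*(88/3) = 176/3 ≈ 58.667)
1/((1377 + 783)/(s*(-13) + 50)) = 1/((1377 + 783)/((176/3)*(-13) + 50)) = 1/(2160/(-2288/3 + 50)) = 1/(2160/(-2138/3)) = 1/(2160*(-3/2138)) = 1/(-3240/1069) = -1069/3240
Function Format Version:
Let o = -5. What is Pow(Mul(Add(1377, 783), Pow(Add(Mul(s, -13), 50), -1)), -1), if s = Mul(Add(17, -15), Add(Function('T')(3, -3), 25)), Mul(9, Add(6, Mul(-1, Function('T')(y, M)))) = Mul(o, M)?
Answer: Rational(-1069, 3240) ≈ -0.32994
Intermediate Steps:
Function('T')(y, M) = Add(6, Mul(Rational(5, 9), M)) (Function('T')(y, M) = Add(6, Mul(Rational(-1, 9), Mul(-5, M))) = Add(6, Mul(Rational(5, 9), M)))
s = Rational(176, 3) (s = Mul(Add(17, -15), Add(Add(6, Mul(Rational(5, 9), -3)), 25)) = Mul(2, Add(Add(6, Rational(-5, 3)), 25)) = Mul(2, Add(Rational(13, 3), 25)) = Mul(2, Rational(88, 3)) = Rational(176, 3) ≈ 58.667)
Pow(Mul(Add(1377, 783), Pow(Add(Mul(s, -13), 50), -1)), -1) = Pow(Mul(Add(1377, 783), Pow(Add(Mul(Rational(176, 3), -13), 50), -1)), -1) = Pow(Mul(2160, Pow(Add(Rational(-2288, 3), 50), -1)), -1) = Pow(Mul(2160, Pow(Rational(-2138, 3), -1)), -1) = Pow(Mul(2160, Rational(-3, 2138)), -1) = Pow(Rational(-3240, 1069), -1) = Rational(-1069, 3240)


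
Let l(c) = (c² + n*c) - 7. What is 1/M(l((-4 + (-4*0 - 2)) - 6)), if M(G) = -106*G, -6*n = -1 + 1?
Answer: -1/14522 ≈ -6.8861e-5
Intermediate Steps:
n = 0 (n = -(-1 + 1)/6 = -⅙*0 = 0)
l(c) = -7 + c² (l(c) = (c² + 0*c) - 7 = (c² + 0) - 7 = c² - 7 = -7 + c²)
1/M(l((-4 + (-4*0 - 2)) - 6)) = 1/(-106*(-7 + ((-4 + (-4*0 - 2)) - 6)²)) = 1/(-106*(-7 + ((-4 + (0 - 2)) - 6)²)) = 1/(-106*(-7 + ((-4 - 2) - 6)²)) = 1/(-106*(-7 + (-6 - 6)²)) = 1/(-106*(-7 + (-12)²)) = 1/(-106*(-7 + 144)) = 1/(-106*137) = 1/(-14522) = -1/14522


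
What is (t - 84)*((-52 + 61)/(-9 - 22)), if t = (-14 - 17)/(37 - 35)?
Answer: 1791/62 ≈ 28.887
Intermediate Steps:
t = -31/2 ≈ -15.500
(t - 84)*((-52 + 61)/(-9 - 22)) = (-31/2 - 84)*((-52 + 61)/(-9 - 22)) = -1791/(2*(-31)) = -1791*(-1)/(2*31) = -199/2*(-9/31) = 1791/62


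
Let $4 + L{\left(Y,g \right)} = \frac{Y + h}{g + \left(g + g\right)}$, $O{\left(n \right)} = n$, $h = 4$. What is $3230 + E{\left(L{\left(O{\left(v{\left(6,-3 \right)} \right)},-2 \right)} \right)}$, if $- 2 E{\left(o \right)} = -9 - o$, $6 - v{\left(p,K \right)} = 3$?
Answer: $\frac{38783}{12} \approx 3231.9$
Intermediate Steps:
$v{\left(p,K \right)} = 3$ ($v{\left(p,K \right)} = 6 - 3 = 3$)
$L{\left(Y,g \right)} = -4 + \frac{4 + Y}{3 g}$ ($L{\left(Y,g \right)} = -4 + \frac{Y + 4}{g + \left(g + g\right)} = -4 + \frac{4 + Y}{g + 2 g} = -4 + \frac{4 + Y}{3 g}$)
$E{\left(o \right)} = \frac{9}{2} + \frac{o}{2}$ ($E{\left(o \right)} = - \frac{-9 - o}{2} = \frac{9}{2} + \frac{o}{2}$)
$3230 + E{\left(L{\left(O{\left(v{\left(6,-3 \right)} \right)},-2 \right)} \right)} = 3230 + \left(\frac{9}{2} + \frac{\frac{1}{3} \frac{1}{-2} \left(4 + 3 - -24\right)}{2}\right) = 3230 + \left(\frac{9}{2} + \frac{\frac{1}{3} \left(- \frac{1}{2}\right) \left(4 + 3 + 24\right)}{2}\right) = 3230 + \left(\frac{9}{2} + \frac{\frac{1}{3} \left(- \frac{1}{2}\right) 31}{2}\right) = 3230 + \left(\frac{9}{2} + \frac{1}{2} \left(- \frac{31}{6}\right)\right) = 3230 + \left(\frac{9}{2} - \frac{31}{12}\right) = 3230 + \frac{23}{12} = \frac{38783}{12}$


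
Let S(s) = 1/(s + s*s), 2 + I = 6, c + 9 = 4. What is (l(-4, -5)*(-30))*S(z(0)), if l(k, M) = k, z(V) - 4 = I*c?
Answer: 1/2 ≈ 0.50000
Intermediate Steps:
c = -5 (c = -9 + 4 = -5)
I = 4 (I = -2 + 6 = 4)
z(V) = -16 (z(V) = 4 + 4*(-5) = 4 - 20 = -16)
S(s) = 1/(s + s**2)
(l(-4, -5)*(-30))*S(z(0)) = (-4*(-30))*(1/((-16)*(1 - 16))) = 120*(-1/16/(-15)) = 120*(-1/16*(-1/15)) = 120*(1/240) = 1/2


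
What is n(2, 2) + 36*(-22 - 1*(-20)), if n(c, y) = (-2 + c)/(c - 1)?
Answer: -72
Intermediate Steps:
n(c, y) = (-2 + c)/(-1 + c)
n(2, 2) + 36*(-22 - 1*(-20)) = (-2 + 2)/(-1 + 2) + 36*(-22 - 1*(-20)) = 0/1 + 36*(-22 + 20) = 1*0 + 36*(-2) = 0 - 72 = -72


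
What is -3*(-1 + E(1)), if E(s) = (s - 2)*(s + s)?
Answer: 9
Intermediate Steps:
E(s) = 2*s*(-2 + s) (E(s) = (-2 + s)*(2*s) = 2*s*(-2 + s))
-3*(-1 + E(1)) = -3*(-1 + 2*1*(-2 + 1)) = -3*(-1 + 2*1*(-1)) = -3*(-1 - 2) = -3*(-3) = 9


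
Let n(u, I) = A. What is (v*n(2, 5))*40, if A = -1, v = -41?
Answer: 1640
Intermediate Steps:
n(u, I) = -1
(v*n(2, 5))*40 = -41*(-1)*40 = 41*40 = 1640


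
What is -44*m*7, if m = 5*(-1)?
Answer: 1540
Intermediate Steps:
m = -5
-44*m*7 = -44*(-5)*7 = 220*7 = 1540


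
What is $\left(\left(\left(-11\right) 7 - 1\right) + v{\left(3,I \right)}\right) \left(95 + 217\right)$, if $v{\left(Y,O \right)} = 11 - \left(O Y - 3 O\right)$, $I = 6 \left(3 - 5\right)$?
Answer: $-20904$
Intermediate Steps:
$I = -12$ ($I = 6 \left(-2\right) = -12$)
$v{\left(Y,O \right)} = 11 + 3 O - O Y$ ($v{\left(Y,O \right)} = 11 - \left(- 3 O + O Y\right) = 11 + 3 O - O Y$)
$\left(\left(\left(-11\right) 7 - 1\right) + v{\left(3,I \right)}\right) \left(95 + 217\right) = \left(\left(\left(-11\right) 7 - 1\right) + \left(11 + 3 \left(-12\right) - \left(-12\right) 3\right)\right) \left(95 + 217\right) = \left(\left(-77 - 1\right) + \left(11 - 36 + 36\right)\right) 312 = \left(-78 + 11\right) 312 = \left(-67\right) 312 = -20904$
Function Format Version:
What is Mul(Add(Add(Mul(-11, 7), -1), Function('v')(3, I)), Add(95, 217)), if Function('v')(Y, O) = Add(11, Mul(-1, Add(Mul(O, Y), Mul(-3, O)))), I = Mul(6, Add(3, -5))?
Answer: -20904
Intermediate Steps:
I = -12 (I = Mul(6, -2) = -12)
Function('v')(Y, O) = Add(11, Mul(3, O), Mul(-1, O, Y)) (Function('v')(Y, O) = Add(11, Mul(-1, Add(Mul(-3, O), Mul(O, Y)))) = Add(11, Add(Mul(3, O), Mul(-1, O, Y))) = Add(11, Mul(3, O), Mul(-1, O, Y)))
Mul(Add(Add(Mul(-11, 7), -1), Function('v')(3, I)), Add(95, 217)) = Mul(Add(Add(Mul(-11, 7), -1), Add(11, Mul(3, -12), Mul(-1, -12, 3))), Add(95, 217)) = Mul(Add(Add(-77, -1), Add(11, -36, 36)), 312) = Mul(Add(-78, 11), 312) = Mul(-67, 312) = -20904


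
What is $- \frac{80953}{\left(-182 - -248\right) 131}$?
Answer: $- \frac{80953}{8646} \approx -9.3631$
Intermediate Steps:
$- \frac{80953}{\left(-182 - -248\right) 131} = - \frac{80953}{\left(-182 + 248\right) 131} = - \frac{80953}{66 \cdot 131} = - \frac{80953}{8646}$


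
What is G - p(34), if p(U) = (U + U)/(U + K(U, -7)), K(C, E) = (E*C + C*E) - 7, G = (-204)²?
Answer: 18685652/449 ≈ 41616.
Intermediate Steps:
G = 41616
K(C, E) = -7 + 2*C*E (K(C, E) = (C*E + C*E) - 7 = 2*C*E - 7 = -7 + 2*C*E)
p(U) = 2*U/(-7 - 13*U) (p(U) = (U + U)/(U + (-7 + 2*U*(-7))) = (2*U)/(U + (-7 - 14*U)) = (2*U)/(-7 - 13*U) = 2*U/(-7 - 13*U))
G - p(34) = 41616 - 2*34/(-7 - 13*34) = 41616 - 2*34/(-7 - 442) = 41616 - 2*34/(-449) = 41616 - 2*34*(-1)/449 = 41616 - 1*(-68/449) = 41616 + 68/449 = 18685652/449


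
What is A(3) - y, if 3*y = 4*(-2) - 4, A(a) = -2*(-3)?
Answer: 10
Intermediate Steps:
A(a) = 6
y = -4 (y = (4*(-2) - 4)/3 = (-8 - 4)/3 = (⅓)*(-12) = -4)
A(3) - y = 6 - 1*(-4) = 6 + 4 = 10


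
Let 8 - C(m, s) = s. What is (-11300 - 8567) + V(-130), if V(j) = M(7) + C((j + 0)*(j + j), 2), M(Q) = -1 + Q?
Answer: -19855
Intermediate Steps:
C(m, s) = 8 - s
V(j) = 12 (V(j) = (-1 + 7) + (8 - 1*2) = 6 + (8 - 2) = 6 + 6 = 12)
(-11300 - 8567) + V(-130) = (-11300 - 8567) + 12 = -19867 + 12 = -19855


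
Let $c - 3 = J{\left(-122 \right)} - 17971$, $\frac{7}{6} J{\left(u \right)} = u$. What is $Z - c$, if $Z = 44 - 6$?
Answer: $\frac{126774}{7} \approx 18111.0$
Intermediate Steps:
$Z = 38$ ($Z = 44 - 6 = 38$)
$J{\left(u \right)} = \frac{6 u}{7}$
$c = - \frac{126508}{7}$ ($c = 3 + \left(\frac{6}{7} \left(-122\right) - 17971\right) = 3 - \frac{126529}{7} = - \frac{126508}{7} \approx -18073.0$)
$Z - c = 38 - - \frac{126508}{7} = 38 + \frac{126508}{7} = \frac{126774}{7}$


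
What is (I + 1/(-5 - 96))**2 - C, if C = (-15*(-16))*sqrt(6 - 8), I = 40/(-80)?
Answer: 10609/40804 - 240*I*sqrt(2) ≈ 0.26 - 339.41*I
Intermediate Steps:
I = -1/2 (I = 40*(-1/80) = -1/2 ≈ -0.50000)
C = 240*I*sqrt(2) (C = 240*sqrt(-2) = 240*(I*sqrt(2)) = 240*I*sqrt(2) ≈ 339.41*I)
(I + 1/(-5 - 96))**2 - C = (-1/2 + 1/(-5 - 96))**2 - 240*I*sqrt(2) = (-1/2 + 1/(-101))**2 - 240*I*sqrt(2) = (-1/2 - 1/101)**2 - 240*I*sqrt(2) = (-103/202)**2 - 240*I*sqrt(2) = 10609/40804 - 240*I*sqrt(2)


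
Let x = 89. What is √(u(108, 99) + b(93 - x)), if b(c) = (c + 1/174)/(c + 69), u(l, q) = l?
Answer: √17433660126/12702 ≈ 10.395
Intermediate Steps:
b(c) = (1/174 + c)/(69 + c) (b(c) = (c + 1/174)/(69 + c) = (1/174 + c)/(69 + c))
√(u(108, 99) + b(93 - x)) = √(108 + (1/174 + (93 - 1*89))/(69 + (93 - 1*89))) = √(108 + (1/174 + (93 - 89))/(69 + (93 - 89))) = √(108 + (1/174 + 4)/(69 + 4)) = √(108 + (697/174)/73) = √(108 + (1/73)*(697/174)) = √(108 + 697/12702) = √(1372513/12702) = √17433660126/12702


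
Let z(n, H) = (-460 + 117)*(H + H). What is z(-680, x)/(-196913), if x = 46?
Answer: 31556/196913 ≈ 0.16025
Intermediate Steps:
z(n, H) = -686*H
z(-680, x)/(-196913) = -686*46/(-196913) = -31556*(-1/196913) = 31556/196913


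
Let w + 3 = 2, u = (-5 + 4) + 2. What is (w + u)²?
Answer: 0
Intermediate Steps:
u = 1 (u = -1 + 2 = 1)
w = -1 (w = -3 + 2 = -1)
(w + u)² = (-1 + 1)² = 0² = 0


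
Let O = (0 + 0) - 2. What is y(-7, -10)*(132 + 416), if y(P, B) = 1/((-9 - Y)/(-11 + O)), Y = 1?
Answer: 3562/5 ≈ 712.40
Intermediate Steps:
O = -2 (O = 0 - 2 = -2)
y(P, B) = 13/10 (y(P, B) = 1/((-9 - 1*1)/(-11 - 2)) = 1/((-9 - 1)/(-13)) = 1/(-10*(-1/13)) = 1/(10/13) = 13/10)
y(-7, -10)*(132 + 416) = 13*(132 + 416)/10 = (13/10)*548 = 3562/5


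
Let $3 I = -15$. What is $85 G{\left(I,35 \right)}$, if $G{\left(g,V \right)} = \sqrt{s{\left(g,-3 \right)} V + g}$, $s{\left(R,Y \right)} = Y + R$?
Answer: $85 i \sqrt{285} \approx 1435.0 i$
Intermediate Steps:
$I = -5$ ($I = \frac{1}{3} \left(-15\right) = -5$)
$s{\left(R,Y \right)} = R + Y$
$G{\left(g,V \right)} = \sqrt{g + V \left(-3 + g\right)}$ ($G{\left(g,V \right)} = \sqrt{\left(g - 3\right) V + g} = \sqrt{\left(-3 + g\right) V + g} = \sqrt{V \left(-3 + g\right) + g} = \sqrt{g + V \left(-3 + g\right)}$)
$85 G{\left(I,35 \right)} = 85 \sqrt{-5 + 35 \left(-3 - 5\right)} = 85 \sqrt{-5 + 35 \left(-8\right)} = 85 \sqrt{-5 - 280} = 85 \sqrt{-285} = 85 i \sqrt{285}$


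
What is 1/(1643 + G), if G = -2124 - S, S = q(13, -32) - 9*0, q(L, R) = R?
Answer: -1/449 ≈ -0.0022272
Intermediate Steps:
S = -32 (S = -32 - 9*0 = -32 - 1*0 = -32 + 0 = -32)
G = -2092 (G = -2124 - 1*(-32) = -2124 + 32 = -2092)
1/(1643 + G) = 1/(1643 - 2092) = 1/(-449) = -1/449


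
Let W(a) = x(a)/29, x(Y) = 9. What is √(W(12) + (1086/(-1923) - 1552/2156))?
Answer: 3*I*√221779354753/1431353 ≈ 0.98704*I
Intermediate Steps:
W(a) = 9/29
√(W(12) + (1086/(-1923) - 1552/2156)) = √(9/29 + (1086/(-1923) - 1552/2156)) = √(9/29 + (1086*(-1/1923) - 1552*1/2156)) = √(9/29 + (-362/641 - 388/539)) = √(9/29 - 443826/345499) = √(-9761463/10019471) = 3*I*√221779354753/1431353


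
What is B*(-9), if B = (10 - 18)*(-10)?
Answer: -720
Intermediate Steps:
B = 80 (B = -8*(-10) = 80)
B*(-9) = 80*(-9) = -720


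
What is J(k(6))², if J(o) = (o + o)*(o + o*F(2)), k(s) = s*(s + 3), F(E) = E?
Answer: 306110016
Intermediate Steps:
k(s) = s*(3 + s)
J(o) = 6*o² (J(o) = (o + o)*(o + o*2) = (2*o)*(o + 2*o) = (2*o)*(3*o) = 6*o²)
J(k(6))² = (6*(6*(3 + 6))²)² = (6*(6*9)²)² = (6*54²)² = (6*2916)² = 17496² = 306110016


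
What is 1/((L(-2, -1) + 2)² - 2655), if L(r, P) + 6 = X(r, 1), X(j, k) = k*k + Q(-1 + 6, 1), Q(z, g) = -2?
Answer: -1/2630 ≈ -0.00038023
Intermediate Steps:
X(j, k) = -2 + k² (X(j, k) = k*k - 2 = k² - 2 = -2 + k²)
L(r, P) = -7 (L(r, P) = -6 + (-2 + 1²) = -6 + (-2 + 1) = -6 - 1 = -7)
1/((L(-2, -1) + 2)² - 2655) = 1/((-7 + 2)² - 2655) = 1/((-5)² - 2655) = 1/(25 - 2655) = 1/(-2630) = -1/2630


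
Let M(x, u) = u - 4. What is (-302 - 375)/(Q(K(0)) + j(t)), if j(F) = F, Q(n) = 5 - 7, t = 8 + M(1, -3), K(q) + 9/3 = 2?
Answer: 677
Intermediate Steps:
M(x, u) = -4 + u
K(q) = -1 (K(q) = -3 + 2 = -1)
t = 1 (t = 8 + (-4 - 3) = 8 - 7 = 1)
Q(n) = -2
(-302 - 375)/(Q(K(0)) + j(t)) = (-302 - 375)/(-2 + 1) = -677/(-1) = -677*(-1) = 677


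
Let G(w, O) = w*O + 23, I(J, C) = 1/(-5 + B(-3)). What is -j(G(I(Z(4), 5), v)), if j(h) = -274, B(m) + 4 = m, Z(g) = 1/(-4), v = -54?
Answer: 274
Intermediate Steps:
Z(g) = -¼
B(m) = -4 + m
I(J, C) = -1/12 (I(J, C) = 1/(-5 + (-4 - 3)) = 1/(-5 - 7) = 1/(-12) = -1/12)
G(w, O) = 23 + O*w (G(w, O) = O*w + 23 = 23 + O*w)
-j(G(I(Z(4), 5), v)) = -1*(-274) = 274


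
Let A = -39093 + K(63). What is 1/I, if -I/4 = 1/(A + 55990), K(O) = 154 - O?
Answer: -4247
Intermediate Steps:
A = -39002 (A = -39093 + (154 - 1*63) = -39093 + (154 - 63) = -39093 + 91 = -39002)
I = -1/4247 (I = -4/(-39002 + 55990) = -4/16988 = -4*1/16988 = -1/4247 ≈ -0.00023546)
1/I = 1/(-1/4247) = -4247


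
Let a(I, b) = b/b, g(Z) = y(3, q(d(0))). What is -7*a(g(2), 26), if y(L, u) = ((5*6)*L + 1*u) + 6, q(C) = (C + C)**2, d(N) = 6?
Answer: -7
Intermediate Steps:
q(C) = 4*C**2 (q(C) = (2*C)**2 = 4*C**2)
y(L, u) = 6 + u + 30*L (y(L, u) = (30*L + u) + 6 = (u + 30*L) + 6 = 6 + u + 30*L)
g(Z) = 240 (g(Z) = 6 + 4*6**2 + 30*3 = 6 + 4*36 + 90 = 6 + 144 + 90 = 240)
a(I, b) = 1
-7*a(g(2), 26) = -7*1 = -7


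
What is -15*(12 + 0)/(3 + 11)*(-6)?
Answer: 540/7 ≈ 77.143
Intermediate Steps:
-15*(12 + 0)/(3 + 11)*(-6) = -180/14*(-6) = -15*6/7*(-6) = -90/7*(-6) = 540/7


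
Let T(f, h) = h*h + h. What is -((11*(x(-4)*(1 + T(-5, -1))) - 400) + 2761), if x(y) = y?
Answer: -2317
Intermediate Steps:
T(f, h) = h + h² (T(f, h) = h² + h = h + h²)
-((11*(x(-4)*(1 + T(-5, -1))) - 400) + 2761) = -((11*(-4*(1 - (1 - 1))) - 400) + 2761) = -((11*(-4*(1 - 1*0)) - 400) + 2761) = -((11*(-4*(1 + 0)) - 400) + 2761) = -((11*(-4*1) - 400) + 2761) = -((11*(-4) - 400) + 2761) = -((-44 - 400) + 2761) = -(-444 + 2761) = -1*2317 = -2317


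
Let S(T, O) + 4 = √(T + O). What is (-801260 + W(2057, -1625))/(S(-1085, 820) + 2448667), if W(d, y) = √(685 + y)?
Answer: -(801260 - 2*I*√235)/(2448663 + I*√265) ≈ -0.32722 + 1.4696e-5*I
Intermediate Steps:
S(T, O) = -4 + √(O + T) (S(T, O) = -4 + √(T + O) = -4 + √(O + T))
(-801260 + W(2057, -1625))/(S(-1085, 820) + 2448667) = (-801260 + √(685 - 1625))/((-4 + √(820 - 1085)) + 2448667) = (-801260 + √(-940))/((-4 + √(-265)) + 2448667) = (-801260 + 2*I*√235)/((-4 + I*√265) + 2448667) = (-801260 + 2*I*√235)/(2448663 + I*√265)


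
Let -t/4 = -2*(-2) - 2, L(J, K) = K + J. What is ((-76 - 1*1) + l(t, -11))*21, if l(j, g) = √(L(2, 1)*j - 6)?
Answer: -1617 + 21*I*√30 ≈ -1617.0 + 115.02*I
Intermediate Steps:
L(J, K) = J + K
t = -8 (t = -4*(-2*(-2) - 2) = -4*(4 - 2) = -4*2 = -8)
l(j, g) = √(-6 + 3*j) (l(j, g) = √((2 + 1)*j - 6) = √(3*j - 6) = √(-6 + 3*j))
((-76 - 1*1) + l(t, -11))*21 = ((-76 - 1*1) + √(-6 + 3*(-8)))*21 = ((-76 - 1) + √(-6 - 24))*21 = (-77 + √(-30))*21 = (-77 + I*√30)*21 = -1617 + 21*I*√30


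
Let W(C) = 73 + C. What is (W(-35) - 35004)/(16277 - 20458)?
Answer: 34966/4181 ≈ 8.3631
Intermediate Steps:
(W(-35) - 35004)/(16277 - 20458) = ((73 - 35) - 35004)/(16277 - 20458) = (38 - 35004)/(-4181) = -34966*(-1/4181) = 34966/4181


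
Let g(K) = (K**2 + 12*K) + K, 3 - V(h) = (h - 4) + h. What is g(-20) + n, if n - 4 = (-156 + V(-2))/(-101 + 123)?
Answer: 3023/22 ≈ 137.41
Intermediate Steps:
V(h) = 7 - 2*h (V(h) = 3 - ((h - 4) + h) = 3 - ((-4 + h) + h) = 3 - (-4 + 2*h) = 3 + (4 - 2*h) = 7 - 2*h)
g(K) = K**2 + 13*K
n = -57/22 (n = 4 + (-156 + (7 - 2*(-2)))/(-101 + 123) = 4 + (-156 + (7 + 4))/22 = 4 + (-156 + 11)*(1/22) = 4 - 145*1/22 = 4 - 145/22 = -57/22 ≈ -2.5909)
g(-20) + n = -20*(13 - 20) - 57/22 = -20*(-7) - 57/22 = 140 - 57/22 = 3023/22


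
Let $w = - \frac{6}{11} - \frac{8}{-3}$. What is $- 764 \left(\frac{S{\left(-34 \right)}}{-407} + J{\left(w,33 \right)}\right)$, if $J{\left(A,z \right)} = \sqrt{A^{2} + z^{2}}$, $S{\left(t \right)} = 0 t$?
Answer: $- \frac{764 \sqrt{1190821}}{33} \approx -25264.0$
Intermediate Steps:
$S{\left(t \right)} = 0$
$w = \frac{70}{33}$ ($w = \left(-6\right) \frac{1}{11} - - \frac{8}{3} = - \frac{6}{11} + \frac{8}{3} = \frac{70}{33} \approx 2.1212$)
$- 764 \left(\frac{S{\left(-34 \right)}}{-407} + J{\left(w,33 \right)}\right) = - 764 \left(\frac{0}{-407} + \sqrt{\left(\frac{70}{33}\right)^{2} + 33^{2}}\right) = - 764 \left(0 \left(- \frac{1}{407}\right) + \sqrt{\frac{4900}{1089} + 1089}\right) = - 764 \left(0 + \sqrt{\frac{1190821}{1089}}\right) = - 764 \left(0 + \frac{\sqrt{1190821}}{33}\right) = - 764 \frac{\sqrt{1190821}}{33} = - \frac{764 \sqrt{1190821}}{33}$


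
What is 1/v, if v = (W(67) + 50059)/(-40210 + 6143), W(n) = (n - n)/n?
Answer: -34067/50059 ≈ -0.68054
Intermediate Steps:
W(n) = 0 (W(n) = 0/n = 0)
v = -50059/34067 (v = (0 + 50059)/(-40210 + 6143) = 50059/(-34067) = 50059*(-1/34067) = -50059/34067 ≈ -1.4694)
1/v = 1/(-50059/34067) = -34067/50059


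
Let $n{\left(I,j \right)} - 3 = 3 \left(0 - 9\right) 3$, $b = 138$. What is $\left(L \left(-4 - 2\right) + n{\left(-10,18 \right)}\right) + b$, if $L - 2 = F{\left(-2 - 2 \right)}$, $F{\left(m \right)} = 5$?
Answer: $18$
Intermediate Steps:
$L = 7$ ($L = 2 + 5 = 7$)
$n{\left(I,j \right)} = -78$ ($n{\left(I,j \right)} = 3 + 3 \left(0 - 9\right) 3 = 3 + 3 \left(-9\right) 3 = 3 - 81 = -78$)
$\left(L \left(-4 - 2\right) + n{\left(-10,18 \right)}\right) + b = \left(7 \left(-4 - 2\right) - 78\right) + 138 = \left(7 \left(-6\right) - 78\right) + 138 = \left(-42 - 78\right) + 138 = -120 + 138 = 18$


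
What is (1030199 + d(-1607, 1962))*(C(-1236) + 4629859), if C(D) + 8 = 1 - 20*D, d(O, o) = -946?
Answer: 4790732194716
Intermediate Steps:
C(D) = -7 - 20*D (C(D) = -8 + (1 - 20*D) = -7 - 20*D)
(1030199 + d(-1607, 1962))*(C(-1236) + 4629859) = (1030199 - 946)*((-7 - 20*(-1236)) + 4629859) = 1029253*((-7 + 24720) + 4629859) = 1029253*(24713 + 4629859) = 1029253*4654572 = 4790732194716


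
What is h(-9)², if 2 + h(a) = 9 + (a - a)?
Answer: 49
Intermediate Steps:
h(a) = 7 (h(a) = -2 + (9 + (a - a)) = -2 + (9 + 0) = -2 + 9 = 7)
h(-9)² = 7² = 49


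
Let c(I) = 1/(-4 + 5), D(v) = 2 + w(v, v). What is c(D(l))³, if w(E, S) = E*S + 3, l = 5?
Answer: 1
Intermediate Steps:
w(E, S) = 3 + E*S
D(v) = 5 + v² (D(v) = 2 + (3 + v*v) = 2 + (3 + v²) = 5 + v²)
c(I) = 1 (c(I) = 1/1 = 1)
c(D(l))³ = 1³ = 1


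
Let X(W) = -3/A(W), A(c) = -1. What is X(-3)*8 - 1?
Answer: 23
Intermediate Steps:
X(W) = 3 (X(W) = -3/(-1) = -3*(-1) = 3)
X(-3)*8 - 1 = 3*8 - 1 = 24 - 1 = 23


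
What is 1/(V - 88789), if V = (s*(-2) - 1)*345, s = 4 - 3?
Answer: -1/89824 ≈ -1.1133e-5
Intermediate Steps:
s = 1
V = -1035 (V = (1*(-2) - 1)*345 = (-2 - 1)*345 = -3*345 = -1035)
1/(V - 88789) = 1/(-1035 - 88789) = 1/(-89824) = -1/89824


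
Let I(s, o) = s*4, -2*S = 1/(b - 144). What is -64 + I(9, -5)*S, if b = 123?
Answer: -442/7 ≈ -63.143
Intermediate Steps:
S = 1/42 (S = -1/(2*(123 - 144)) = -1/2/(-21) = -1/2*(-1/21) = 1/42 ≈ 0.023810)
I(s, o) = 4*s
-64 + I(9, -5)*S = -64 + (4*9)*(1/42) = -64 + 36*(1/42) = -64 + 6/7 = -442/7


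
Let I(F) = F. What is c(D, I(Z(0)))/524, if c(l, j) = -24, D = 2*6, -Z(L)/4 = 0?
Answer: -6/131 ≈ -0.045802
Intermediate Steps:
Z(L) = 0 (Z(L) = -4*0 = 0)
D = 12
c(D, I(Z(0)))/524 = -24/524 = -24*1/524 = -6/131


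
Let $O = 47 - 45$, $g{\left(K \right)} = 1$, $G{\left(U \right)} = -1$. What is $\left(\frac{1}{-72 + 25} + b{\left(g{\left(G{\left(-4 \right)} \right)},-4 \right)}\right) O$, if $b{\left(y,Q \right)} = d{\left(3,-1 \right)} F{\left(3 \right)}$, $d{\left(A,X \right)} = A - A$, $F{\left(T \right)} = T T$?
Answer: $- \frac{2}{47} \approx -0.042553$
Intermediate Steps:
$F{\left(T \right)} = T^{2}$
$d{\left(A,X \right)} = 0$
$O = 2$
$b{\left(y,Q \right)} = 0$ ($b{\left(y,Q \right)} = 0 \cdot 3^{2} = 0 \cdot 9 = 0$)
$\left(\frac{1}{-72 + 25} + b{\left(g{\left(G{\left(-4 \right)} \right)},-4 \right)}\right) O = \left(\frac{1}{-72 + 25} + 0\right) 2 = \left(\frac{1}{-47} + 0\right) 2 = \left(- \frac{1}{47} + 0\right) 2 = \left(- \frac{1}{47}\right) 2 = - \frac{2}{47}$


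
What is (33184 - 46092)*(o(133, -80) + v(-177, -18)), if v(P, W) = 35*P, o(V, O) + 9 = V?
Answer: 78364468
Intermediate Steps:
o(V, O) = -9 + V
(33184 - 46092)*(o(133, -80) + v(-177, -18)) = (33184 - 46092)*((-9 + 133) + 35*(-177)) = -12908*(124 - 6195) = -12908*(-6071) = 78364468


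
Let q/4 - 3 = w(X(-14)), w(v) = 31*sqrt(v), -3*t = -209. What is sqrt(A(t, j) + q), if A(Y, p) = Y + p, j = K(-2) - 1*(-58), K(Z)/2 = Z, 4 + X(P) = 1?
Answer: sqrt(1221 + 1116*I*sqrt(3))/3 ≈ 13.959 + 7.6931*I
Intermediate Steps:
t = 209/3 (t = -1/3*(-209) = 209/3 ≈ 69.667)
X(P) = -3 (X(P) = -4 + 1 = -3)
K(Z) = 2*Z
q = 12 + 124*I*sqrt(3) (q = 12 + 4*(31*sqrt(-3)) = 12 + 4*(31*(I*sqrt(3))) = 12 + 4*(31*I*sqrt(3)) = 12 + 124*I*sqrt(3) ≈ 12.0 + 214.77*I)
j = 54 (j = 2*(-2) - 1*(-58) = -4 + 58 = 54)
sqrt(A(t, j) + q) = sqrt((209/3 + 54) + (12 + 124*I*sqrt(3))) = sqrt(371/3 + (12 + 124*I*sqrt(3))) = sqrt(407/3 + 124*I*sqrt(3))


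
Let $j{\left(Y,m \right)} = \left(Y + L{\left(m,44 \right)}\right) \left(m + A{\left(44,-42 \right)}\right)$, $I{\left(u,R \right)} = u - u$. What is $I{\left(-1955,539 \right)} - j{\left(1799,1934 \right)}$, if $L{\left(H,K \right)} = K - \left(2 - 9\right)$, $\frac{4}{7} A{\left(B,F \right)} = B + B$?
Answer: $-3862800$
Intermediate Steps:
$I{\left(u,R \right)} = 0$
$A{\left(B,F \right)} = \frac{7 B}{2}$ ($A{\left(B,F \right)} = \frac{7 \left(B + B\right)}{4} = \frac{7 \cdot 2 B}{4} = \frac{7 B}{2}$)
$L{\left(H,K \right)} = 7 + K$ ($L{\left(H,K \right)} = K - -7 = K + 7 = 7 + K$)
$j{\left(Y,m \right)} = \left(51 + Y\right) \left(154 + m\right)$ ($j{\left(Y,m \right)} = \left(Y + \left(7 + 44\right)\right) \left(m + \frac{7}{2} \cdot 44\right) = \left(Y + 51\right) \left(m + 154\right) = \left(51 + Y\right) \left(154 + m\right)$)
$I{\left(-1955,539 \right)} - j{\left(1799,1934 \right)} = 0 - \left(7854 + 51 \cdot 1934 + 154 \cdot 1799 + 1799 \cdot 1934\right) = 0 - \left(7854 + 98634 + 277046 + 3479266\right) = 0 - 3862800 = -3862800$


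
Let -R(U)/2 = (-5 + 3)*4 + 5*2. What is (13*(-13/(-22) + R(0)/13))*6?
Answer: 243/11 ≈ 22.091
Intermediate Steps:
R(U) = -4 (R(U) = -2*((-5 + 3)*4 + 5*2) = -2*(-2*4 + 10) = -2*(-8 + 10) = -2*2 = -4)
(13*(-13/(-22) + R(0)/13))*6 = (13*(-13/(-22) - 4/13))*6 = (13*(-13*(-1/22) - 4*1/13))*6 = (13*(13/22 - 4/13))*6 = (13*(81/286))*6 = (81/22)*6 = 243/11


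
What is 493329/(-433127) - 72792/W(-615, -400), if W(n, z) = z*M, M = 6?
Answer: 1264341291/43312700 ≈ 29.191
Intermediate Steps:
W(n, z) = 6*z (W(n, z) = z*6 = 6*z)
493329/(-433127) - 72792/W(-615, -400) = 493329/(-433127) - 72792/(6*(-400)) = 493329*(-1/433127) - 72792/(-2400) = -493329/433127 - 72792*(-1/2400) = -493329/433127 + 3033/100 = 1264341291/43312700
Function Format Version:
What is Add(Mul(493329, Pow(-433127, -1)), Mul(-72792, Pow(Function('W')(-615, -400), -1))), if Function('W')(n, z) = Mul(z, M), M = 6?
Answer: Rational(1264341291, 43312700) ≈ 29.191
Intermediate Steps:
Function('W')(n, z) = Mul(6, z) (Function('W')(n, z) = Mul(z, 6) = Mul(6, z))
Add(Mul(493329, Pow(-433127, -1)), Mul(-72792, Pow(Function('W')(-615, -400), -1))) = Add(Mul(493329, Pow(-433127, -1)), Mul(-72792, Pow(Mul(6, -400), -1))) = Add(Mul(493329, Rational(-1, 433127)), Mul(-72792, Pow(-2400, -1))) = Add(Rational(-493329, 433127), Mul(-72792, Rational(-1, 2400))) = Add(Rational(-493329, 433127), Rational(3033, 100)) = Rational(1264341291, 43312700)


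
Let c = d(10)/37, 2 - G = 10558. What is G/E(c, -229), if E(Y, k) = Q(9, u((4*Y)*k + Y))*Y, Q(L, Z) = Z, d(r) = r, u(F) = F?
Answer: 3612791/22875 ≈ 157.94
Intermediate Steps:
G = -10556 (G = 2 - 1*10558 = 2 - 10558 = -10556)
c = 10/37 ≈ 0.27027
E(Y, k) = Y*(Y + 4*Y*k) (E(Y, k) = ((4*Y)*k + Y)*Y = (4*Y*k + Y)*Y = (Y + 4*Y*k)*Y = Y*(Y + 4*Y*k))
G/E(c, -229) = -10556*1369/(100*(1 + 4*(-229))) = -10556*1369/(100*(1 - 916)) = -10556/((100/1369)*(-915)) = -10556/(-91500/1369) = -10556*(-1369/91500) = 3612791/22875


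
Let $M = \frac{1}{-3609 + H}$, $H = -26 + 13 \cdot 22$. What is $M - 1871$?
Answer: $- \frac{6265980}{3349} \approx -1871.0$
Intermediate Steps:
$H = 260$ ($H = -26 + 286 = 260$)
$M = - \frac{1}{3349}$ ($M = \frac{1}{-3609 + 260} = \frac{1}{-3349} = - \frac{1}{3349} \approx -0.0002986$)
$M - 1871 = - \frac{1}{3349} - 1871 = - \frac{6265980}{3349}$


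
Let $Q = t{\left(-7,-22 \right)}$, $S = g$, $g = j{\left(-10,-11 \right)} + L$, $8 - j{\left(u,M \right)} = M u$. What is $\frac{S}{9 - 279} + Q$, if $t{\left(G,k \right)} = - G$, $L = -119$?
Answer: $\frac{2111}{270} \approx 7.8185$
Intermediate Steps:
$j{\left(u,M \right)} = 8 - M u$
$g = -221$ ($g = \left(8 - \left(-11\right) \left(-10\right)\right) - 119 = \left(8 - 110\right) - 119 = -102 - 119 = -221$)
$S = -221$
$Q = 7$ ($Q = \left(-1\right) \left(-7\right) = 7$)
$\frac{S}{9 - 279} + Q = - \frac{221}{9 - 279} + 7 = - \frac{221}{-270} + 7 = \left(-221\right) \left(- \frac{1}{270}\right) + 7 = \frac{221}{270} + 7 = \frac{2111}{270}$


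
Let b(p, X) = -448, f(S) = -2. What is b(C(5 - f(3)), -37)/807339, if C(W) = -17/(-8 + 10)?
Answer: -448/807339 ≈ -0.00055491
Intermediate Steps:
C(W) = -17/2
b(C(5 - f(3)), -37)/807339 = -448/807339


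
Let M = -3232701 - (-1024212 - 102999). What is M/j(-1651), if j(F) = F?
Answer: 2105490/1651 ≈ 1275.3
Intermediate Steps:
M = -2105490 (M = -3232701 - 1*(-1127211) = -3232701 + 1127211 = -2105490)
M/j(-1651) = -2105490/(-1651) = -2105490*(-1/1651) = 2105490/1651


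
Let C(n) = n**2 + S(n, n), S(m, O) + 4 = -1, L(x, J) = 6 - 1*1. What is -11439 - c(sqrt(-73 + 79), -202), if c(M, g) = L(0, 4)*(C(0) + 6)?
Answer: -11444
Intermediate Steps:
L(x, J) = 5 (L(x, J) = 6 - 1 = 5)
S(m, O) = -5 (S(m, O) = -4 - 1 = -5)
C(n) = -5 + n**2 (C(n) = n**2 - 5 = -5 + n**2)
c(M, g) = 5 (c(M, g) = 5*((-5 + 0**2) + 6) = 5*((-5 + 0) + 6) = 5*(-5 + 6) = 5*1 = 5)
-11439 - c(sqrt(-73 + 79), -202) = -11439 - 1*5 = -11439 - 5 = -11444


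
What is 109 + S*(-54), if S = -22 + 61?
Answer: -1997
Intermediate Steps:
S = 39
109 + S*(-54) = 109 + 39*(-54) = 109 - 2106 = -1997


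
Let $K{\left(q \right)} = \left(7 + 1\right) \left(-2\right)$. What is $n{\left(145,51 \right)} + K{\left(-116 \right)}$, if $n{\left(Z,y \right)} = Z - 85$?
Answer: $44$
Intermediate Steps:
$n{\left(Z,y \right)} = -85 + Z$
$K{\left(q \right)} = -16$ ($K{\left(q \right)} = 8 \left(-2\right) = -16$)
$n{\left(145,51 \right)} + K{\left(-116 \right)} = \left(-85 + 145\right) - 16 = 60 - 16 = 44$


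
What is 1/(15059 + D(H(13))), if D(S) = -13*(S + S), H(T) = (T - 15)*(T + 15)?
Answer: 1/16515 ≈ 6.0551e-5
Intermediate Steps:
H(T) = (-15 + T)*(15 + T)
D(S) = -26*S
1/(15059 + D(H(13))) = 1/(15059 - 26*(-225 + 13²)) = 1/(15059 - 26*(-225 + 169)) = 1/(15059 - 26*(-56)) = 1/(15059 + 1456) = 1/16515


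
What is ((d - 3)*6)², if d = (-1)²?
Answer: 144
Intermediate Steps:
d = 1
((d - 3)*6)² = ((1 - 3)*6)² = (-2*6)² = (-12)² = 144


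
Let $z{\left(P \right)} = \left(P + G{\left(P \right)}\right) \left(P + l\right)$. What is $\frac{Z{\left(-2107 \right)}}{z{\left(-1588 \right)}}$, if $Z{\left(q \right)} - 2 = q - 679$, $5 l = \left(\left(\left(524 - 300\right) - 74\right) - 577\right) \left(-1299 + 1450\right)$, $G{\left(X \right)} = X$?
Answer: $- \frac{580}{9583183} \approx -6.0523 \cdot 10^{-5}$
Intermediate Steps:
$l = - \frac{64477}{5}$ ($l = \frac{\left(\left(\left(524 - 300\right) - 74\right) - 577\right) \left(-1299 + 1450\right)}{5} = \frac{\left(\left(224 - 74\right) - 577\right) 151}{5} = \frac{\left(150 - 577\right) 151}{5} = \frac{\left(-427\right) 151}{5} = \frac{1}{5} \left(-64477\right) = - \frac{64477}{5} \approx -12895.0$)
$Z{\left(q \right)} = -677 + q$ ($Z{\left(q \right)} = 2 + \left(q - 679\right) = 2 + \left(-679 + q\right) = -677 + q$)
$z{\left(P \right)} = 2 P \left(- \frac{64477}{5} + P\right)$ ($z{\left(P \right)} = \left(P + P\right) \left(P - \frac{64477}{5}\right) = 2 P \left(- \frac{64477}{5} + P\right)$)
$\frac{Z{\left(-2107 \right)}}{z{\left(-1588 \right)}} = \frac{-677 - 2107}{\frac{2}{5} \left(-1588\right) \left(-64477 + 5 \left(-1588\right)\right)} = - \frac{2784}{\frac{2}{5} \left(-1588\right) \left(-64477 - 7940\right)} = - \frac{2784}{\frac{2}{5} \left(-1588\right) \left(-72417\right)} = - \frac{2784}{\frac{229996392}{5}} = \left(-2784\right) \frac{5}{229996392} = - \frac{580}{9583183}$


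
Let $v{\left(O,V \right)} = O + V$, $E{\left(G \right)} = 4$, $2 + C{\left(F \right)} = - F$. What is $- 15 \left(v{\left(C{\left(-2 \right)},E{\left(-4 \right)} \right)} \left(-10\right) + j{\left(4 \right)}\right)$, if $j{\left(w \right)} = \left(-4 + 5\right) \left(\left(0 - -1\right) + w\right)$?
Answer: $525$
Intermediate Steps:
$C{\left(F \right)} = -2 - F$
$j{\left(w \right)} = 1 + w$ ($j{\left(w \right)} = 1 \left(\left(0 + 1\right) + w\right) = 1 \left(1 + w\right) = 1 + w$)
$- 15 \left(v{\left(C{\left(-2 \right)},E{\left(-4 \right)} \right)} \left(-10\right) + j{\left(4 \right)}\right) = - 15 \left(\left(\left(-2 - -2\right) + 4\right) \left(-10\right) + \left(1 + 4\right)\right) = - 15 \left(\left(\left(-2 + 2\right) + 4\right) \left(-10\right) + 5\right) = - 15 \left(\left(0 + 4\right) \left(-10\right) + 5\right) = - 15 \left(4 \left(-10\right) + 5\right) = - 15 \left(-40 + 5\right) = \left(-15\right) \left(-35\right) = 525$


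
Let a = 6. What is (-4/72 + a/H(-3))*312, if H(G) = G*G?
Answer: 572/3 ≈ 190.67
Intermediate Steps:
H(G) = G**2
(-4/72 + a/H(-3))*312 = (-4/72 + 6/((-3)**2))*312 = (-4*1/72 + 6/9)*312 = (-1/18 + 6*(1/9))*312 = (-1/18 + 2/3)*312 = (11/18)*312 = 572/3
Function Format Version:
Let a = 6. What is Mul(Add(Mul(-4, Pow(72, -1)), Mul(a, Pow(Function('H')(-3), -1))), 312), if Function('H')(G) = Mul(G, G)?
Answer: Rational(572, 3) ≈ 190.67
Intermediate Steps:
Function('H')(G) = Pow(G, 2)
Mul(Add(Mul(-4, Pow(72, -1)), Mul(a, Pow(Function('H')(-3), -1))), 312) = Mul(Add(Mul(-4, Pow(72, -1)), Mul(6, Pow(Pow(-3, 2), -1))), 312) = Mul(Add(Mul(-4, Rational(1, 72)), Mul(6, Pow(9, -1))), 312) = Mul(Add(Rational(-1, 18), Mul(6, Rational(1, 9))), 312) = Mul(Add(Rational(-1, 18), Rational(2, 3)), 312) = Mul(Rational(11, 18), 312) = Rational(572, 3)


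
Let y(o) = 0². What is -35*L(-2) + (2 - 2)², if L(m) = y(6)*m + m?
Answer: 70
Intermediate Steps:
y(o) = 0
L(m) = m (L(m) = 0*m + m = 0 + m = m)
-35*L(-2) + (2 - 2)² = -35*(-2) + (2 - 2)² = 70 + 0² = 70 + 0 = 70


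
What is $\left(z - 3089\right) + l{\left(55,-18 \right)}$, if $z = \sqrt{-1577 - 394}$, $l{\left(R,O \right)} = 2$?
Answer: $-3087 + 3 i \sqrt{219} \approx -3087.0 + 44.396 i$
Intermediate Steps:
$z = 3 i \sqrt{219}$ ($z = \sqrt{-1971} = 3 i \sqrt{219} \approx 44.396 i$)
$\left(z - 3089\right) + l{\left(55,-18 \right)} = \left(3 i \sqrt{219} - 3089\right) + 2 = \left(-3089 + 3 i \sqrt{219}\right) + 2 = -3087 + 3 i \sqrt{219}$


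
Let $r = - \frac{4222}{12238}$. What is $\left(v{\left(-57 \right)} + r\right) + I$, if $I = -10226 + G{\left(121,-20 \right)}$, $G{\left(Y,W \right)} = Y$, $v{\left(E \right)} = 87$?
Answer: $- \frac{61302253}{6119} \approx -10018.0$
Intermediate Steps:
$r = - \frac{2111}{6119}$ ($r = \left(-4222\right) \frac{1}{12238} = - \frac{2111}{6119} \approx -0.34499$)
$I = -10105$ ($I = -10226 + 121 = -10105$)
$\left(v{\left(-57 \right)} + r\right) + I = \left(87 - \frac{2111}{6119}\right) - 10105 = \frac{530242}{6119} - 10105 = - \frac{61302253}{6119}$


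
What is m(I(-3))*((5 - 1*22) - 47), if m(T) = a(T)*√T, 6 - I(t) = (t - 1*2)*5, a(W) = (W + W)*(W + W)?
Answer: -246016*√31 ≈ -1.3698e+6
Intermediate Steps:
a(W) = 4*W² (a(W) = (2*W)*(2*W) = 4*W²)
I(t) = 16 - 5*t (I(t) = 6 - (t - 1*2)*5 = 6 - (t - 2)*5 = 6 - (-2 + t)*5 = 6 - (-10 + 5*t) = 6 + (10 - 5*t) = 16 - 5*t)
m(T) = 4*T^(5/2) (m(T) = (4*T²)*√T = 4*T^(5/2))
m(I(-3))*((5 - 1*22) - 47) = (4*(16 - 5*(-3))^(5/2))*((5 - 1*22) - 47) = (4*(16 + 15)^(5/2))*((5 - 22) - 47) = (4*31^(5/2))*(-17 - 47) = (4*(961*√31))*(-64) = (3844*√31)*(-64) = -246016*√31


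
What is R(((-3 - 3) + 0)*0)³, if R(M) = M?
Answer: 0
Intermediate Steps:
R(((-3 - 3) + 0)*0)³ = (((-3 - 3) + 0)*0)³ = ((-6 + 0)*0)³ = (-6*0)³ = 0³ = 0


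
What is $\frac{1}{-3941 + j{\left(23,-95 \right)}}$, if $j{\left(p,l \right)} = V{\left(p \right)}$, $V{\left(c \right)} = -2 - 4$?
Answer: $- \frac{1}{3947} \approx -0.00025336$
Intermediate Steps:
$V{\left(c \right)} = -6$ ($V{\left(c \right)} = -2 - 4 = -6$)
$j{\left(p,l \right)} = -6$
$\frac{1}{-3941 + j{\left(23,-95 \right)}} = \frac{1}{-3941 - 6} = \frac{1}{-3947} = - \frac{1}{3947}$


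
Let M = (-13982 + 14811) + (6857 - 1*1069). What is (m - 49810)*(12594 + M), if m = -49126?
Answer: -1900659496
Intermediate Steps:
M = 6617 (M = 829 + (6857 - 1069) = 829 + 5788 = 6617)
(m - 49810)*(12594 + M) = (-49126 - 49810)*(12594 + 6617) = -98936*19211 = -1900659496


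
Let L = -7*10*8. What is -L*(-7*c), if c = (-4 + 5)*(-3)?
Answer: 11760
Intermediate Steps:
c = -3 (c = 1*(-3) = -3)
L = -560 (L = -70*8 = -560)
-L*(-7*c) = -(-560)*(-7*(-3)) = -(-560)*21 = -1*(-11760) = 11760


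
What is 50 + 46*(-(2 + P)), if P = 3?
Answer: -180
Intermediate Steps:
50 + 46*(-(2 + P)) = 50 + 46*(-(2 + 3)) = 50 + 46*(-1*5) = 50 + 46*(-5) = 50 - 230 = -180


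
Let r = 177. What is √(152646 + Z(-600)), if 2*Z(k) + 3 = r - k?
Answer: √153033 ≈ 391.19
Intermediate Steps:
Z(k) = 87 - k/2 (Z(k) = -3/2 + (177 - k)/2 = -3/2 + (177/2 - k/2) = 87 - k/2)
√(152646 + Z(-600)) = √(152646 + (87 - ½*(-600))) = √(152646 + (87 + 300)) = √(152646 + 387) = √153033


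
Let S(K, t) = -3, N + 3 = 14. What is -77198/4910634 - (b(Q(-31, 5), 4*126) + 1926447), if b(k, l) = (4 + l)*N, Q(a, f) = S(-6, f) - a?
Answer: -4743758418694/2455317 ≈ -1.9320e+6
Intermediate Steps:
N = 11 (N = -3 + 14 = 11)
Q(a, f) = -3 - a
b(k, l) = 44 + 11*l (b(k, l) = (4 + l)*11 = 44 + 11*l)
-77198/4910634 - (b(Q(-31, 5), 4*126) + 1926447) = -77198/4910634 - ((44 + 11*(4*126)) + 1926447) = -77198*1/4910634 - ((44 + 11*504) + 1926447) = -38599/2455317 - ((44 + 5544) + 1926447) = -38599/2455317 - (5588 + 1926447) = -38599/2455317 - 1*1932035 = -38599/2455317 - 1932035 = -4743758418694/2455317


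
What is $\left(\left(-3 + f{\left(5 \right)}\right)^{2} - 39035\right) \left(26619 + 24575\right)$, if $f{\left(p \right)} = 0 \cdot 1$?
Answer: $-1997897044$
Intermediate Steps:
$f{\left(p \right)} = 0$
$\left(\left(-3 + f{\left(5 \right)}\right)^{2} - 39035\right) \left(26619 + 24575\right) = \left(\left(-3 + 0\right)^{2} - 39035\right) \left(26619 + 24575\right) = \left(\left(-3\right)^{2} - 39035\right) 51194 = \left(9 - 39035\right) 51194 = \left(-39026\right) 51194 = -1997897044$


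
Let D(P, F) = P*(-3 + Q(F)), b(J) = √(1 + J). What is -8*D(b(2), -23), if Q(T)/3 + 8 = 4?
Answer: 120*√3 ≈ 207.85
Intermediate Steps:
Q(T) = -12 (Q(T) = -24 + 3*4 = -24 + 12 = -12)
D(P, F) = -15*P (D(P, F) = P*(-3 - 12) = P*(-15) = -15*P)
-8*D(b(2), -23) = -(-120)*√(1 + 2) = -(-120)*√3 = 120*√3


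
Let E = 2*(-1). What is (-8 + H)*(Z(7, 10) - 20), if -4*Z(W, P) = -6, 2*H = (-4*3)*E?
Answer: -74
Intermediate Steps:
E = -2
H = 12 (H = (-4*3*(-2))/2 = (-12*(-2))/2 = (½)*24 = 12)
Z(W, P) = 3/2 (Z(W, P) = -¼*(-6) = 3/2)
(-8 + H)*(Z(7, 10) - 20) = (-8 + 12)*(3/2 - 20) = 4*(-37/2) = -74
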